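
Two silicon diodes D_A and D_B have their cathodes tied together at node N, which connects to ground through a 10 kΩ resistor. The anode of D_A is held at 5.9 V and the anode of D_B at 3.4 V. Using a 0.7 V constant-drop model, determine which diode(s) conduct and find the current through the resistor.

Only D_A conducts; I_R ≈ 0.52 mA

Assume both conduct. Then node N would need to be at both 5.9−0.7 = 5.2 V and 3.4−0.7 = 2.7 V, which is impossible.
Assume only D_A conducts: V_N = 5.9 − 0.7 = 5.2 V, so I_R = 5.2/10 = 0.52 mA.
Check D_B: its anode-to-cathode voltage is 3.4 − 5.2 = -1.8 V < 0.7 V, so it is off. The assumption is consistent.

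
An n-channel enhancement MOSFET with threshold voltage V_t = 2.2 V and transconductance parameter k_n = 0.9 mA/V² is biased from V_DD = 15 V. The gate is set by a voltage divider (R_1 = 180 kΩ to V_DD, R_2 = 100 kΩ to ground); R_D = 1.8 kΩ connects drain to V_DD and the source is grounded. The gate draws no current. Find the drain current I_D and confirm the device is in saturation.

V_G = V_DD·R_2/(R_1+R_2) = 15×100/280 = 5.36 V. With the source grounded, V_GS = V_G = 5.36 V.
Assume saturation: I_D = (k_n/2)(V_GS − V_t)² = (0.9/2)×(5.36 − 2.2)² = 0.45×3.16² = 4.49 mA.
V_DS = V_DD − I_D·R_D = 15 − 4.49×1.8 = 6.93 V.
Saturation requires V_DS ≥ V_GS − V_t = 3.16 V; 6.93 ≥ 3.16 ✓.

I_D ≈ 4.5 mA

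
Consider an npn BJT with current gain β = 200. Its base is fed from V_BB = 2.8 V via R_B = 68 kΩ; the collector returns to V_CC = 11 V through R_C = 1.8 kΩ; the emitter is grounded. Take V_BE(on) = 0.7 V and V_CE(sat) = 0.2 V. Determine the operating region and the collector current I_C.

Assume active: I_B = (2.8 − 0.7)/68 = 0.0309 mA, giving I_C = β·I_B = 6.18 mA.
But then V_CE = 11 − 6.18×1.8 = -0.118 V < V_CE(sat) = 0.2 V — impossible in the active region.
So the transistor is saturated. With V_CE = 0.2 V, I_C = (V_CC − 0.2)/R_C = 10.8/1.8 = 6 mA.
Check: β·I_B = 6.18 mA > I_C = 6 mA, confirming saturation.

saturation; I_C ≈ 6 mA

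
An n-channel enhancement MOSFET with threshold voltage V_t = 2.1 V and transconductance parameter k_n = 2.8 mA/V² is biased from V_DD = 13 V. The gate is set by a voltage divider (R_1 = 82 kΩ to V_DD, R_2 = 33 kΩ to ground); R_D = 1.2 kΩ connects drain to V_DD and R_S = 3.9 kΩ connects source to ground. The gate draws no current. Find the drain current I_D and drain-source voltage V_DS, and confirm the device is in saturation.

I_D ≈ 0.3 mA, V_DS ≈ 11 V

V_G = V_DD·R_2/(R_1+R_2) = 13×33/115 = 3.73 V.
Assume saturation: I_D = (k_n/2)(V_GS − V_t)² with V_GS = V_G − I_D·R_S = 3.73 − 3.9·I_D.
Substituting gives 21.3·I_D² − 18.8·I_D + 3.72 = 0, with roots I_D = 0.299 or 0.584 mA.
The root I_D = 0.584 mA gives V_GS = 1.45 V ≤ V_t, so take I_D = 0.299 mA.
Then V_GS = 2.56 V and V_DS = V_DD − I_D(R_D+R_S) = 13 − 0.299×5.1 = 11.5 V.
Saturation requires V_DS ≥ V_GS − V_t = 0.463 V; 11.5 ≥ 0.463 ✓.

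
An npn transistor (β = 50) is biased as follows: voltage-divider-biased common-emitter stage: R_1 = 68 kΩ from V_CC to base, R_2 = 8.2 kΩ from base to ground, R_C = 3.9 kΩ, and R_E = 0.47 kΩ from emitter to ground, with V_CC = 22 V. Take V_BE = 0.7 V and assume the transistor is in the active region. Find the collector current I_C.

I_C ≈ 2.7 mA

Thevenize the base divider: V_Th = V_CC·R_2/(R_1+R_2) = 22×8.2/76.2 = 2.37 V, R_Th = R_1‖R_2 = 7.32 kΩ.
Base-emitter loop: V_Th = I_B·R_Th + V_BE + (β+1)I_B·R_E, so I_B = (2.37 − 0.7) / (7.32 + 51×0.47) = 0.0533 mA.
I_C = β·I_B = 50×0.0533 = 2.66 mA, and I_E = (β+1)I_B = 2.72 mA.
V_CE = V_CC − I_C·R_C − I_E·R_E = 22 − 2.66×3.9 − 2.72×0.47 = 10.3 V.
V_CE = 10.3 V > 0.2 V confirms active-region operation.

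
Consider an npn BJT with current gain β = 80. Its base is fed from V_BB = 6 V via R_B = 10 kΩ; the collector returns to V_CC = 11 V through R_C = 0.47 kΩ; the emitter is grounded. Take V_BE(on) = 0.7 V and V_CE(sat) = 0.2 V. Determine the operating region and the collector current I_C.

saturation; I_C ≈ 23 mA

Assume active: I_B = (6 − 0.7)/10 = 0.53 mA, giving I_C = β·I_B = 42.4 mA.
But then V_CE = 11 − 42.4×0.47 = -8.93 V < V_CE(sat) = 0.2 V — impossible in the active region.
So the transistor is saturated. With V_CE = 0.2 V, I_C = (V_CC − 0.2)/R_C = 10.8/0.47 = 23 mA.
Check: β·I_B = 42.4 mA > I_C = 23 mA, confirming saturation.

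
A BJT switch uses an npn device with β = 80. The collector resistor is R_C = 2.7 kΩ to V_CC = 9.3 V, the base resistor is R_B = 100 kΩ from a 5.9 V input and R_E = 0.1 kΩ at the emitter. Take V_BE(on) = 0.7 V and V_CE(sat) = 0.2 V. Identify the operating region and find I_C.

Assume active: I_B = (5.9 − 0.7)/(100 + 81×0.1) = 0.0481 mA, I_C = β·I_B = 3.85 mA.
Then V_CE = 9.3 − 3.85×2.7 − 3.9×0.1 = -1.48 V < 0.2 V — the active assumption fails.
Re-solve with V_CE = 0.2 V. KCL at the emitter: V_E/R_E = (V_BB−0.7−V_E)/R_B + (V_CC−0.2−V_E)/R_C, giving V_E = 0.33 V.
I_C = (V_CC − 0.2 − V_E)/R_C = (9.1 − 0.33)/2.7 = 3.25 mA.
Check: I_B = (5.2 − 0.33)/100 = 0.0487 mA, and β·I_B = 3.9 mA > I_C, confirming saturation.

saturation; I_C ≈ 3.2 mA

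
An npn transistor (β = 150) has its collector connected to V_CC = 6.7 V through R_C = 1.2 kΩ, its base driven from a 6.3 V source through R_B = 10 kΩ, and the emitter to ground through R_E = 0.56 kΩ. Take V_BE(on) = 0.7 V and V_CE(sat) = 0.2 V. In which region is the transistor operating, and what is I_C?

Assume active: I_B = (6.3 − 0.7)/(10 + 151×0.56) = 0.0592 mA, I_C = β·I_B = 8.88 mA.
Then V_CE = 6.7 − 8.88×1.2 − 8.94×0.56 = -8.97 V < 0.2 V — the active assumption fails.
Re-solve with V_CE = 0.2 V. KCL at the emitter: V_E/R_E = (V_BB−0.7−V_E)/R_B + (V_CC−0.2−V_E)/R_C, giving V_E = 2.2 V.
I_C = (V_CC − 0.2 − V_E)/R_C = (6.5 − 2.2)/1.2 = 3.58 mA.
Check: I_B = (5.6 − 2.2)/10 = 0.34 mA, and β·I_B = 51 mA > I_C, confirming saturation.

saturation; I_C ≈ 3.6 mA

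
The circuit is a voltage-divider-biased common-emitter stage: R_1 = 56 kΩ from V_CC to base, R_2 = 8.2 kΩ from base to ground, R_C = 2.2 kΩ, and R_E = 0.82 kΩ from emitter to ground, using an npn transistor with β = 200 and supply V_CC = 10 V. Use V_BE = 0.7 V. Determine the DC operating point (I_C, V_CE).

I_C ≈ 0.67 mA, V_CE ≈ 8 V

Thevenize the base divider: V_Th = V_CC·R_2/(R_1+R_2) = 10×8.2/64.2 = 1.28 V, R_Th = R_1‖R_2 = 7.15 kΩ.
Base-emitter loop: V_Th = I_B·R_Th + V_BE + (β+1)I_B·R_E, so I_B = (1.28 − 0.7) / (7.15 + 201×0.82) = 0.00336 mA.
I_C = β·I_B = 200×0.00336 = 0.671 mA, and I_E = (β+1)I_B = 0.675 mA.
V_CE = V_CC − I_C·R_C − I_E·R_E = 10 − 0.671×2.2 − 0.675×0.82 = 7.97 V.
V_CE = 7.97 V > 0.2 V confirms active-region operation.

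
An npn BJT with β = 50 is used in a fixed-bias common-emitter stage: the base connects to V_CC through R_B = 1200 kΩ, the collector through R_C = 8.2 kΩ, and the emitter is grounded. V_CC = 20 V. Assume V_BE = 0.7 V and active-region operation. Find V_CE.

V_CE ≈ 13 V

Base loop: V_CC = I_B·R_B + V_BE, so I_B = (20 − 0.7)/1200 kΩ = 0.0161 mA.
In the active region I_C = β·I_B = 50 × 0.0161 = 0.804 mA.
Collector loop: V_CE = V_CC − I_C·R_C = 20 − 0.804×8.2 = 13.4 V.
Since V_CE = 13.4 V > V_CE(sat) ≈ 0.2 V, the transistor is in the active region as assumed.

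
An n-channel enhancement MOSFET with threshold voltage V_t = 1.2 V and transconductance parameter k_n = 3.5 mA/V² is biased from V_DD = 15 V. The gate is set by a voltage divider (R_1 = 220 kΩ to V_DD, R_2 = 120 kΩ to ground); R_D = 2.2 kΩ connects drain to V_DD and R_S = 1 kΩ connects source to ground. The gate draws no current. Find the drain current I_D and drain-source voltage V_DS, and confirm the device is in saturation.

V_G = V_DD·R_2/(R_1+R_2) = 15×120/340 = 5.29 V.
Assume saturation: I_D = (k_n/2)(V_GS − V_t)² with V_GS = V_G − I_D·R_S = 5.29 − 1·I_D.
Substituting gives 1.75·I_D² − 15.3·I_D + 29.3 = 0, with roots I_D = 2.82 or 5.94 mA.
The root I_D = 5.94 mA gives V_GS = -0.642 V ≤ V_t, so take I_D = 2.82 mA.
Then V_GS = 2.47 V and V_DS = V_DD − I_D(R_D+R_S) = 15 − 2.82×3.2 = 5.96 V.
Saturation requires V_DS ≥ V_GS − V_t = 1.27 V; 5.96 ≥ 1.27 ✓.

I_D ≈ 2.8 mA, V_DS ≈ 6 V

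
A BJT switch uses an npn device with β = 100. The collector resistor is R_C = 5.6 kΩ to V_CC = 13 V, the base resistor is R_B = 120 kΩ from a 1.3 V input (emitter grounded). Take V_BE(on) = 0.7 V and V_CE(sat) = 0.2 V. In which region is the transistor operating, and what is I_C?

active; I_C ≈ 0.5 mA

Assume active. Base-emitter loop: I_B = (V_BB − V_BE)/R_B = (1.3 − 0.7)/120 = 0.005 mA.
I_C = β·I_B = 100×0.005 = 0.5 mA.
V_CE = V_CC − I_C·R_C = 13 − 0.5×5.6 = 10.2 V > V_CE(sat), so the active-region assumption holds.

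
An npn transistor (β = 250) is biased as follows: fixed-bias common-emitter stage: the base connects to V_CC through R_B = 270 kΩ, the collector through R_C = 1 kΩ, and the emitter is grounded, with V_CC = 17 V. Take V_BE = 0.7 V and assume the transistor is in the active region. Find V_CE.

Base loop: V_CC = I_B·R_B + V_BE, so I_B = (17 − 0.7)/270 kΩ = 0.0604 mA.
In the active region I_C = β·I_B = 250 × 0.0604 = 15.1 mA.
Collector loop: V_CE = V_CC − I_C·R_C = 17 − 15.1×1 = 1.91 V.
Since V_CE = 1.91 V > V_CE(sat) ≈ 0.2 V, the transistor is in the active region as assumed.

V_CE ≈ 1.9 V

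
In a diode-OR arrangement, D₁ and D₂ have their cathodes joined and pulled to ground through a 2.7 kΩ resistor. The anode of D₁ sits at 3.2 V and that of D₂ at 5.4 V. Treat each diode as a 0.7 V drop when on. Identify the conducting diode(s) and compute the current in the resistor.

Assume both conduct. Then node N would need to be at both 3.2−0.7 = 2.5 V and 5.4−0.7 = 4.7 V, which is impossible.
Assume only D₂ conducts: V_N = 5.4 − 0.7 = 4.7 V, so I_R = 4.7/2.7 = 1.74 mA.
Check D₁: its anode-to-cathode voltage is 3.2 − 4.7 = -1.5 V < 0.7 V, so it is off. The assumption is consistent.

Only D₂ conducts; I_R ≈ 1.7 mA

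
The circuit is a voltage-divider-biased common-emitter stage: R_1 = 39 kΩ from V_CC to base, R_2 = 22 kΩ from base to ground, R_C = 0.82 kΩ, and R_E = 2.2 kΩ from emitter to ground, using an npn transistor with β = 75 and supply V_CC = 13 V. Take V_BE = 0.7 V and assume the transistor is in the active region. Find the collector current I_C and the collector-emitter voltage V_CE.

I_C ≈ 1.7 mA, V_CE ≈ 8 V

Thevenize the base divider: V_Th = V_CC·R_2/(R_1+R_2) = 13×22/61 = 4.69 V, R_Th = R_1‖R_2 = 14.1 kΩ.
Base-emitter loop: V_Th = I_B·R_Th + V_BE + (β+1)I_B·R_E, so I_B = (4.69 − 0.7) / (14.1 + 76×2.2) = 0.022 mA.
I_C = β·I_B = 75×0.022 = 1.65 mA, and I_E = (β+1)I_B = 1.67 mA.
V_CE = V_CC − I_C·R_C − I_E·R_E = 13 − 1.65×0.82 − 1.67×2.2 = 7.97 V.
V_CE = 7.97 V > 0.2 V confirms active-region operation.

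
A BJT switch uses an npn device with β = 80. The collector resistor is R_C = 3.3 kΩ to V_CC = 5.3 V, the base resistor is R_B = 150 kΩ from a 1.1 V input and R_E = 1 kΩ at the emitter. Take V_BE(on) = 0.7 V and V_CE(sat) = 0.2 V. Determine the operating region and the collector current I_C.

Assume active. Base-emitter loop: I_B = (V_BB − V_BE)/(R_B + (β+1)R_E) = (1.1 − 0.7)/(150 + 81×1) = 0.00173 mA.
I_C = β·I_B = 80×0.00173 = 0.139 mA.
V_CE = V_CC − I_C·R_C − I_E·R_E = 5.3 − 0.139×3.3 − 0.14×1 = 4.7 V > V_CE(sat), so the active-region assumption holds.

active; I_C ≈ 0.14 mA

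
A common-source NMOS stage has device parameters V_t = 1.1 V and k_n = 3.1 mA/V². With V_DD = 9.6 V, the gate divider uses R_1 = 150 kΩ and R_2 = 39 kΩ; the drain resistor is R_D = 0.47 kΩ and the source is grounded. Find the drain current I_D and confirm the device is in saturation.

I_D ≈ 1.2 mA

V_G = V_DD·R_2/(R_1+R_2) = 9.6×39/189 = 1.98 V. With the source grounded, V_GS = V_G = 1.98 V.
Assume saturation: I_D = (k_n/2)(V_GS − V_t)² = (3.1/2)×(1.98 − 1.1)² = 1.55×0.881² = 1.2 mA.
V_DS = V_DD − I_D·R_D = 9.6 − 1.2×0.47 = 9.03 V.
Saturation requires V_DS ≥ V_GS − V_t = 0.881 V; 9.03 ≥ 0.881 ✓.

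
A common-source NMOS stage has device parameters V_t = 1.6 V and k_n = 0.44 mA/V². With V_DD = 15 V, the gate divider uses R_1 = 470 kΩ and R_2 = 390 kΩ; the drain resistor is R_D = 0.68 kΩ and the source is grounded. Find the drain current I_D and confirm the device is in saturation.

I_D ≈ 6 mA

V_G = V_DD·R_2/(R_1+R_2) = 15×390/860 = 6.8 V. With the source grounded, V_GS = V_G = 6.8 V.
Assume saturation: I_D = (k_n/2)(V_GS − V_t)² = (0.44/2)×(6.8 − 1.6)² = 0.22×5.2² = 5.95 mA.
V_DS = V_DD − I_D·R_D = 15 − 5.95×0.68 = 11 V.
Saturation requires V_DS ≥ V_GS − V_t = 5.2 V; 11 ≥ 5.2 ✓.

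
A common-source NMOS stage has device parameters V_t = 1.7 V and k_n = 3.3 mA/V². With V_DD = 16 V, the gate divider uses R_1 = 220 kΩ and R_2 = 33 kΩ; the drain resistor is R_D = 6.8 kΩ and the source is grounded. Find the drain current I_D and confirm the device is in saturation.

I_D ≈ 0.25 mA

V_G = V_DD·R_2/(R_1+R_2) = 16×33/253 = 2.09 V. With the source grounded, V_GS = V_G = 2.09 V.
Assume saturation: I_D = (k_n/2)(V_GS − V_t)² = (3.3/2)×(2.09 − 1.7)² = 1.65×0.387² = 0.247 mA.
V_DS = V_DD − I_D·R_D = 16 − 0.247×6.8 = 14.3 V.
Saturation requires V_DS ≥ V_GS − V_t = 0.387 V; 14.3 ≥ 0.387 ✓.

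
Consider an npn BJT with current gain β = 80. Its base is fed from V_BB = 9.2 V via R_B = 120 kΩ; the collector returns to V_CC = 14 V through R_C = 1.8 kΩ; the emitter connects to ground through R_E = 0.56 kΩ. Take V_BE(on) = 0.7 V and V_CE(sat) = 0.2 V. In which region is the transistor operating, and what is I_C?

Assume active. Base-emitter loop: I_B = (V_BB − V_BE)/(R_B + (β+1)R_E) = (9.2 − 0.7)/(120 + 81×0.56) = 0.0514 mA.
I_C = β·I_B = 80×0.0514 = 4.11 mA.
V_CE = V_CC − I_C·R_C − I_E·R_E = 14 − 4.11×1.8 − 4.16×0.56 = 4.27 V > V_CE(sat), so the active-region assumption holds.

active; I_C ≈ 4.1 mA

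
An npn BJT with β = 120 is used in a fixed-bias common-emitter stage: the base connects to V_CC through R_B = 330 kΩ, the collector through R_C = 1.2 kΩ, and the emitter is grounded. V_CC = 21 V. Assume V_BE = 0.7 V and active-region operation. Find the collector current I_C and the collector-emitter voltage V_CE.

I_C ≈ 7.4 mA, V_CE ≈ 12 V

Base loop: V_CC = I_B·R_B + V_BE, so I_B = (21 − 0.7)/330 kΩ = 0.0615 mA.
In the active region I_C = β·I_B = 120 × 0.0615 = 7.38 mA.
Collector loop: V_CE = V_CC − I_C·R_C = 21 − 7.38×1.2 = 12.1 V.
Since V_CE = 12.1 V > V_CE(sat) ≈ 0.2 V, the transistor is in the active region as assumed.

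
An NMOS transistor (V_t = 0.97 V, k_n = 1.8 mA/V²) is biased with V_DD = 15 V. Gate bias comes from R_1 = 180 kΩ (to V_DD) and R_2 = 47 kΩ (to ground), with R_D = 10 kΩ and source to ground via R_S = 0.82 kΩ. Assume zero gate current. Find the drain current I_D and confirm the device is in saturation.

V_G = V_DD·R_2/(R_1+R_2) = 15×47/227 = 3.11 V.
Assume saturation: I_D = (k_n/2)(V_GS − V_t)² with V_GS = V_G − I_D·R_S = 3.11 − 0.82·I_D.
Substituting gives 0.605·I_D² − 4.15·I_D + 4.11 = 0, with roots I_D = 1.2 or 5.66 mA.
The root I_D = 5.66 mA gives V_GS = -1.54 V ≤ V_t, so take I_D = 1.2 mA.
Then V_GS = 2.12 V and V_DS = V_DD − I_D(R_D+R_S) = 15 − 1.2×10.8 = 2.04 V.
Saturation requires V_DS ≥ V_GS − V_t = 1.15 V; 2.04 ≥ 1.15 ✓.

I_D ≈ 1.2 mA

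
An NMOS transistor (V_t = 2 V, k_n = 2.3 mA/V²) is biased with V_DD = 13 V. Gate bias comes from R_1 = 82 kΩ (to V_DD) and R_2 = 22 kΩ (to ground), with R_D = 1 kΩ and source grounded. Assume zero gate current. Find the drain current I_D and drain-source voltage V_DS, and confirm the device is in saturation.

I_D ≈ 0.65 mA, V_DS ≈ 12 V

V_G = V_DD·R_2/(R_1+R_2) = 13×22/104 = 2.75 V. With the source grounded, V_GS = V_G = 2.75 V.
Assume saturation: I_D = (k_n/2)(V_GS − V_t)² = (2.3/2)×(2.75 − 2)² = 1.15×0.75² = 0.647 mA.
V_DS = V_DD − I_D·R_D = 13 − 0.647×1 = 12.4 V.
Saturation requires V_DS ≥ V_GS − V_t = 0.75 V; 12.4 ≥ 0.75 ✓.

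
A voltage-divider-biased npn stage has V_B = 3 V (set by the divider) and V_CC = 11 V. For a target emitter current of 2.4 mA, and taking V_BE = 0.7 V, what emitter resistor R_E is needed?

V_E = V_B − V_BE = 3 − 0.7 = 2.3 V.
R_E = V_E / I_E = 2.3 / 2.4 = 0.958 kΩ.

R_E ≈ 0.96 kΩ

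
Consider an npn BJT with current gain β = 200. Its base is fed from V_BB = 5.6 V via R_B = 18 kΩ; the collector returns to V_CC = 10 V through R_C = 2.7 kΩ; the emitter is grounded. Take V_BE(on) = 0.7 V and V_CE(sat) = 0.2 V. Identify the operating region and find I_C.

Assume active: I_B = (5.6 − 0.7)/18 = 0.272 mA, giving I_C = β·I_B = 54.4 mA.
But then V_CE = 10 − 54.4×2.7 = -137 V < V_CE(sat) = 0.2 V — impossible in the active region.
So the transistor is saturated. With V_CE = 0.2 V, I_C = (V_CC − 0.2)/R_C = 9.8/2.7 = 3.63 mA.
Check: β·I_B = 54.4 mA > I_C = 3.63 mA, confirming saturation.

saturation; I_C ≈ 3.6 mA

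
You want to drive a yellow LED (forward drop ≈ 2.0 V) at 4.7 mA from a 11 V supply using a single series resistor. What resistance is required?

The resistor drops V_S − V_D = 11 − 2.0 = 9 V at 4.7 mA.
R = 9 V / 4.7 mA = 1.91 kΩ.

R ≈ 1.9 kΩ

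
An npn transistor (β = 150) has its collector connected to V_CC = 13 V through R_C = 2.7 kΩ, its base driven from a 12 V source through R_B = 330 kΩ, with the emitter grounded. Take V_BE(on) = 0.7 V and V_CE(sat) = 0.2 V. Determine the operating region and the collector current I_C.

saturation; I_C ≈ 4.7 mA

Assume active: I_B = (12 − 0.7)/330 = 0.0342 mA, giving I_C = β·I_B = 5.14 mA.
But then V_CE = 13 − 5.14×2.7 = -0.868 V < V_CE(sat) = 0.2 V — impossible in the active region.
So the transistor is saturated. With V_CE = 0.2 V, I_C = (V_CC − 0.2)/R_C = 12.8/2.7 = 4.74 mA.
Check: β·I_B = 5.14 mA > I_C = 4.74 mA, confirming saturation.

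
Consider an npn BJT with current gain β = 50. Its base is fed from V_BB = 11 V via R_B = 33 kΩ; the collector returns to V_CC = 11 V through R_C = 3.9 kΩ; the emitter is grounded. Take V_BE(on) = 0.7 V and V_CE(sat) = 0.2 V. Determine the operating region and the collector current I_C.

Assume active: I_B = (11 − 0.7)/33 = 0.312 mA, giving I_C = β·I_B = 15.6 mA.
But then V_CE = 11 − 15.6×3.9 = -49.9 V < V_CE(sat) = 0.2 V — impossible in the active region.
So the transistor is saturated. With V_CE = 0.2 V, I_C = (V_CC − 0.2)/R_C = 10.8/3.9 = 2.77 mA.
Check: β·I_B = 15.6 mA > I_C = 2.77 mA, confirming saturation.

saturation; I_C ≈ 2.8 mA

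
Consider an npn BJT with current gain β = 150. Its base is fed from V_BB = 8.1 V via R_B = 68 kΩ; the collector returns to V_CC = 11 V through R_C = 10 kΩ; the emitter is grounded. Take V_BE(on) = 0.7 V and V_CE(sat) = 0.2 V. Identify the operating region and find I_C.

saturation; I_C ≈ 1.1 mA

Assume active: I_B = (8.1 − 0.7)/68 = 0.109 mA, giving I_C = β·I_B = 16.3 mA.
But then V_CE = 11 − 16.3×10 = -152 V < V_CE(sat) = 0.2 V — impossible in the active region.
So the transistor is saturated. With V_CE = 0.2 V, I_C = (V_CC − 0.2)/R_C = 10.8/10 = 1.08 mA.
Check: β·I_B = 16.3 mA > I_C = 1.08 mA, confirming saturation.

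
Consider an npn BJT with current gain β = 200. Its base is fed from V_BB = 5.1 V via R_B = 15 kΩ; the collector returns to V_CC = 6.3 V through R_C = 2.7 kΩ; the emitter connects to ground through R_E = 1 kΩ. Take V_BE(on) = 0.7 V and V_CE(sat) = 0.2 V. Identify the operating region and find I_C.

Assume active: I_B = (5.1 − 0.7)/(15 + 201×1) = 0.0204 mA, I_C = β·I_B = 4.07 mA.
Then V_CE = 6.3 − 4.07×2.7 − 4.09×1 = -8.79 V < 0.2 V — the active assumption fails.
Re-solve with V_CE = 0.2 V. KCL at the emitter: V_E/R_E = (V_BB−0.7−V_E)/R_B + (V_CC−0.2−V_E)/R_C, giving V_E = 1.78 V.
I_C = (V_CC − 0.2 − V_E)/R_C = (6.1 − 1.78)/2.7 = 1.6 mA.
Check: I_B = (4.4 − 1.78)/15 = 0.175 mA, and β·I_B = 35 mA > I_C, confirming saturation.

saturation; I_C ≈ 1.6 mA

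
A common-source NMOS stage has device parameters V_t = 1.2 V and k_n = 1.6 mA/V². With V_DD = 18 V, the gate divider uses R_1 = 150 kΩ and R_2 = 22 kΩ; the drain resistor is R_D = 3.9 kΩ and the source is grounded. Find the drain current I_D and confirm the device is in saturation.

I_D ≈ 0.97 mA

V_G = V_DD·R_2/(R_1+R_2) = 18×22/172 = 2.3 V. With the source grounded, V_GS = V_G = 2.3 V.
Assume saturation: I_D = (k_n/2)(V_GS − V_t)² = (1.6/2)×(2.3 − 1.2)² = 0.8×1.1² = 0.972 mA.
V_DS = V_DD − I_D·R_D = 18 − 0.972×3.9 = 14.2 V.
Saturation requires V_DS ≥ V_GS − V_t = 1.1 V; 14.2 ≥ 1.1 ✓.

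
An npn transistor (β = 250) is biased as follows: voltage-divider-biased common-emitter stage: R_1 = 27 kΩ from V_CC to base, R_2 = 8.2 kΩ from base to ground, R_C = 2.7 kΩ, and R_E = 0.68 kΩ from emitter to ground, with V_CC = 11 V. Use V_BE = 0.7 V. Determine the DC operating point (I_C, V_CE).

I_C ≈ 2.6 mA, V_CE ≈ 2.1 V

Thevenize the base divider: V_Th = V_CC·R_2/(R_1+R_2) = 11×8.2/35.2 = 2.56 V, R_Th = R_1‖R_2 = 6.29 kΩ.
Base-emitter loop: V_Th = I_B·R_Th + V_BE + (β+1)I_B·R_E, so I_B = (2.56 − 0.7) / (6.29 + 251×0.68) = 0.0105 mA.
I_C = β·I_B = 250×0.0105 = 2.63 mA, and I_E = (β+1)I_B = 2.64 mA.
V_CE = V_CC − I_C·R_C − I_E·R_E = 11 − 2.63×2.7 − 2.64×0.68 = 2.1 V.
V_CE = 2.1 V > 0.2 V confirms active-region operation.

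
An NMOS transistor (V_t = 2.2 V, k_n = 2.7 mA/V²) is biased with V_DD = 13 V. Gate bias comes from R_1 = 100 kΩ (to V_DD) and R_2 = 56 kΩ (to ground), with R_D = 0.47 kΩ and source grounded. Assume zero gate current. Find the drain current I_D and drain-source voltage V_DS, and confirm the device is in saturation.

I_D ≈ 8.2 mA, V_DS ≈ 9.1 V

V_G = V_DD·R_2/(R_1+R_2) = 13×56/156 = 4.67 V. With the source grounded, V_GS = V_G = 4.67 V.
Assume saturation: I_D = (k_n/2)(V_GS − V_t)² = (2.7/2)×(4.67 − 2.2)² = 1.35×2.47² = 8.21 mA.
V_DS = V_DD − I_D·R_D = 13 − 8.21×0.47 = 9.14 V.
Saturation requires V_DS ≥ V_GS − V_t = 2.47 V; 9.14 ≥ 2.47 ✓.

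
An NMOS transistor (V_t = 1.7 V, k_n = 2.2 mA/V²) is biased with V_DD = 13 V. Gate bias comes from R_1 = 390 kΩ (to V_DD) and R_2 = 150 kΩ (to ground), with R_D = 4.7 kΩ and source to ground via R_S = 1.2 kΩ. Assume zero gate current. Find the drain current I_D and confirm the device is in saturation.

I_D ≈ 0.86 mA

V_G = V_DD·R_2/(R_1+R_2) = 13×150/540 = 3.61 V.
Assume saturation: I_D = (k_n/2)(V_GS − V_t)² with V_GS = V_G − I_D·R_S = 3.61 − 1.2·I_D.
Substituting gives 1.58·I_D² − 6.05·I_D + 4.02 = 0, with roots I_D = 0.857 or 2.96 mA.
The root I_D = 2.96 mA gives V_GS = 0.0597 V ≤ V_t, so take I_D = 0.857 mA.
Then V_GS = 2.58 V and V_DS = V_DD − I_D(R_D+R_S) = 13 − 0.857×5.9 = 7.94 V.
Saturation requires V_DS ≥ V_GS − V_t = 0.883 V; 7.94 ≥ 0.883 ✓.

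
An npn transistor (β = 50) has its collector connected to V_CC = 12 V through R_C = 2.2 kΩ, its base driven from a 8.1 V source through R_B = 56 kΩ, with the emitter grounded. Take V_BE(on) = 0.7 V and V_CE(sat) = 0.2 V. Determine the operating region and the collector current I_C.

saturation; I_C ≈ 5.4 mA

Assume active: I_B = (8.1 − 0.7)/56 = 0.132 mA, giving I_C = β·I_B = 6.61 mA.
But then V_CE = 12 − 6.61×2.2 = -2.54 V < V_CE(sat) = 0.2 V — impossible in the active region.
So the transistor is saturated. With V_CE = 0.2 V, I_C = (V_CC − 0.2)/R_C = 11.8/2.2 = 5.36 mA.
Check: β·I_B = 6.61 mA > I_C = 5.36 mA, confirming saturation.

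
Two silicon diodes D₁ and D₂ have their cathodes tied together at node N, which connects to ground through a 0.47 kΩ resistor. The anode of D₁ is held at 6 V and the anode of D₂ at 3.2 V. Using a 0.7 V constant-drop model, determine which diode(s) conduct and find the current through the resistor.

Only D₁ conducts; I_R ≈ 11 mA

Assume both conduct. Then node N would need to be at both 6−0.7 = 5.3 V and 3.2−0.7 = 2.5 V, which is impossible.
Assume only D₁ conducts: V_N = 6 − 0.7 = 5.3 V, so I_R = 5.3/0.47 = 11.3 mA.
Check D₂: its anode-to-cathode voltage is 3.2 − 5.3 = -2.1 V < 0.7 V, so it is off. The assumption is consistent.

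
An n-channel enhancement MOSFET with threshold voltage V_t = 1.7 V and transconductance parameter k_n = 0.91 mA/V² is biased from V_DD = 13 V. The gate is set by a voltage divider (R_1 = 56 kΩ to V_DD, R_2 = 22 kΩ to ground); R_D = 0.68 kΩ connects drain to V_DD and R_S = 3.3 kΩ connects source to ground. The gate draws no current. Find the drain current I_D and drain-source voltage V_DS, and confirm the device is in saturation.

V_G = V_DD·R_2/(R_1+R_2) = 13×22/78 = 3.67 V.
Assume saturation: I_D = (k_n/2)(V_GS − V_t)² with V_GS = V_G − I_D·R_S = 3.67 − 3.3·I_D.
Substituting gives 4.95·I_D² − 6.91·I_D + 1.76 = 0, with roots I_D = 0.336 or 1.06 mA.
The root I_D = 1.06 mA gives V_GS = 0.175 V ≤ V_t, so take I_D = 0.336 mA.
Then V_GS = 2.56 V and V_DS = V_DD − I_D(R_D+R_S) = 13 − 0.336×3.98 = 11.7 V.
Saturation requires V_DS ≥ V_GS − V_t = 0.859 V; 11.7 ≥ 0.859 ✓.

I_D ≈ 0.34 mA, V_DS ≈ 12 V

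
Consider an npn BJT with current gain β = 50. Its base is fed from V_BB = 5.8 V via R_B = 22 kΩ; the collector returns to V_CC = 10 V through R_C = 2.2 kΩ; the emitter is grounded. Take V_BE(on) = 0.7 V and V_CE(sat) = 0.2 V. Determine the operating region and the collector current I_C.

Assume active: I_B = (5.8 − 0.7)/22 = 0.232 mA, giving I_C = β·I_B = 11.6 mA.
But then V_CE = 10 − 11.6×2.2 = -15.5 V < V_CE(sat) = 0.2 V — impossible in the active region.
So the transistor is saturated. With V_CE = 0.2 V, I_C = (V_CC − 0.2)/R_C = 9.8/2.2 = 4.45 mA.
Check: β·I_B = 11.6 mA > I_C = 4.45 mA, confirming saturation.

saturation; I_C ≈ 4.5 mA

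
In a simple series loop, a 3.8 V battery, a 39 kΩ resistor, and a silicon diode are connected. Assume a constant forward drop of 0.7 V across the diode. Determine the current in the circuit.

I ≈ 0.079 mA

KVL around the loop: 3.8 = V_D + I·R = 0.7 + I × 39 kΩ.
So I = (3.8 − 0.7) / 39 kΩ = 3.1 / 39 = 0.0795 mA.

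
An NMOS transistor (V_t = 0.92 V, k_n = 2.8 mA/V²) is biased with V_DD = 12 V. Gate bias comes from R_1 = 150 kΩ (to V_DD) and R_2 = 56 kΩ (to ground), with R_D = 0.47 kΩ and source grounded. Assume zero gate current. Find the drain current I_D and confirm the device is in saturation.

V_G = V_DD·R_2/(R_1+R_2) = 12×56/206 = 3.26 V. With the source grounded, V_GS = V_G = 3.26 V.
Assume saturation: I_D = (k_n/2)(V_GS − V_t)² = (2.8/2)×(3.26 − 0.92)² = 1.4×2.34² = 7.68 mA.
V_DS = V_DD − I_D·R_D = 12 − 7.68×0.47 = 8.39 V.
Saturation requires V_DS ≥ V_GS − V_t = 2.34 V; 8.39 ≥ 2.34 ✓.

I_D ≈ 7.7 mA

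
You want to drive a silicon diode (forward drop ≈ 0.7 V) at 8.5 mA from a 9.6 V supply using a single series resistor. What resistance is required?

R ≈ 1 kΩ

The resistor drops V_S − V_D = 9.6 − 0.7 = 8.9 V at 8.5 mA.
R = 8.9 V / 8.5 mA = 1.05 kΩ.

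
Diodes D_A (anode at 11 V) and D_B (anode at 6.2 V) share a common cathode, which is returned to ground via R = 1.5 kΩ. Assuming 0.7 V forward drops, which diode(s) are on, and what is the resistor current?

Assume both conduct. Then node N would need to be at both 11−0.7 = 10.3 V and 6.2−0.7 = 5.5 V, which is impossible.
Assume only D_A conducts: V_N = 11 − 0.7 = 10.3 V, so I_R = 10.3/1.5 = 6.87 mA.
Check D_B: its anode-to-cathode voltage is 6.2 − 10.3 = -4.1 V < 0.7 V, so it is off. The assumption is consistent.

Only D_A conducts; I_R ≈ 6.9 mA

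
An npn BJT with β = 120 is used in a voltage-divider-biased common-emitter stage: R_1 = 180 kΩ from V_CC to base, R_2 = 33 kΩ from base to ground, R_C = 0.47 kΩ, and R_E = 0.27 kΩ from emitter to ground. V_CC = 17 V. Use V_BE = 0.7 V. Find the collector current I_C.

Thevenize the base divider: V_Th = V_CC·R_2/(R_1+R_2) = 17×33/213 = 2.63 V, R_Th = R_1‖R_2 = 27.9 kΩ.
Base-emitter loop: V_Th = I_B·R_Th + V_BE + (β+1)I_B·R_E, so I_B = (2.63 − 0.7) / (27.9 + 121×0.27) = 0.0319 mA.
I_C = β·I_B = 120×0.0319 = 3.83 mA, and I_E = (β+1)I_B = 3.86 mA.
V_CE = V_CC − I_C·R_C − I_E·R_E = 17 − 3.83×0.47 − 3.86×0.27 = 14.2 V.
V_CE = 14.2 V > 0.2 V confirms active-region operation.

I_C ≈ 3.8 mA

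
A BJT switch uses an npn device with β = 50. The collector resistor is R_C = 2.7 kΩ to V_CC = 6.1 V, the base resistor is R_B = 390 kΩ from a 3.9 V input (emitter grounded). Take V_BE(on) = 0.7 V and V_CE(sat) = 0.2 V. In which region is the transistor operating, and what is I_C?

Assume active. Base-emitter loop: I_B = (V_BB − V_BE)/R_B = (3.9 − 0.7)/390 = 0.00821 mA.
I_C = β·I_B = 50×0.00821 = 0.41 mA.
V_CE = V_CC − I_C·R_C = 6.1 − 0.41×2.7 = 4.99 V > V_CE(sat), so the active-region assumption holds.

active; I_C ≈ 0.41 mA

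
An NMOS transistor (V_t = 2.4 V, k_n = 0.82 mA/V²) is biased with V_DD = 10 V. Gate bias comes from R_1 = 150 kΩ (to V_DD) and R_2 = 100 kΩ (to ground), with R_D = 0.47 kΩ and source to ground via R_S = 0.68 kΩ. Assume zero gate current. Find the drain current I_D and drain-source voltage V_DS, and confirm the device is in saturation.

V_G = V_DD·R_2/(R_1+R_2) = 10×100/250 = 4 V.
Assume saturation: I_D = (k_n/2)(V_GS − V_t)² with V_GS = V_G − I_D·R_S = 4 − 0.68·I_D.
Substituting gives 0.19·I_D² − 1.89·I_D + 1.05 = 0, with roots I_D = 0.59 or 9.39 mA.
The root I_D = 9.39 mA gives V_GS = -2.39 V ≤ V_t, so take I_D = 0.59 mA.
Then V_GS = 3.6 V and V_DS = V_DD − I_D(R_D+R_S) = 10 − 0.59×1.15 = 9.32 V.
Saturation requires V_DS ≥ V_GS − V_t = 1.2 V; 9.32 ≥ 1.2 ✓.

I_D ≈ 0.59 mA, V_DS ≈ 9.3 V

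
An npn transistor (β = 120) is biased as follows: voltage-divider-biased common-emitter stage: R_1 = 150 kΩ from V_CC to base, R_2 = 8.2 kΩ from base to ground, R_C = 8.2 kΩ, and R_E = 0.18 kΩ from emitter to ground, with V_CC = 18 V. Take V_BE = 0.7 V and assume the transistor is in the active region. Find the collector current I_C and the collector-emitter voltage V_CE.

I_C ≈ 0.95 mA, V_CE ≈ 10 V

Thevenize the base divider: V_Th = V_CC·R_2/(R_1+R_2) = 18×8.2/158 = 0.933 V, R_Th = R_1‖R_2 = 7.77 kΩ.
Base-emitter loop: V_Th = I_B·R_Th + V_BE + (β+1)I_B·R_E, so I_B = (0.933 − 0.7) / (7.77 + 121×0.18) = 0.00788 mA.
I_C = β·I_B = 120×0.00788 = 0.946 mA, and I_E = (β+1)I_B = 0.954 mA.
V_CE = V_CC − I_C·R_C − I_E·R_E = 18 − 0.946×8.2 − 0.954×0.18 = 10.1 V.
V_CE = 10.1 V > 0.2 V confirms active-region operation.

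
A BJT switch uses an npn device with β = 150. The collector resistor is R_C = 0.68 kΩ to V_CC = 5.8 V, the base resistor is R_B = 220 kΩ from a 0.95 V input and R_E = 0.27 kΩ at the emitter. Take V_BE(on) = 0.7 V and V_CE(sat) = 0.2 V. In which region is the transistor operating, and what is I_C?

active; I_C ≈ 0.14 mA

Assume active. Base-emitter loop: I_B = (V_BB − V_BE)/(R_B + (β+1)R_E) = (0.95 − 0.7)/(220 + 151×0.27) = 0.000959 mA.
I_C = β·I_B = 150×0.000959 = 0.144 mA.
V_CE = V_CC − I_C·R_C − I_E·R_E = 5.8 − 0.144×0.68 − 0.145×0.27 = 5.66 V > V_CE(sat), so the active-region assumption holds.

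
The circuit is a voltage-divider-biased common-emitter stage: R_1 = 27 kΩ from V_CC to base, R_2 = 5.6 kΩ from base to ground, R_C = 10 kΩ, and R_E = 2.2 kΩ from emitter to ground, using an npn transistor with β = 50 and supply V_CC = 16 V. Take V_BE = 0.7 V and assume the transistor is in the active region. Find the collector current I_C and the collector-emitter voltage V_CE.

I_C ≈ 0.88 mA, V_CE ≈ 5.3 V

Thevenize the base divider: V_Th = V_CC·R_2/(R_1+R_2) = 16×5.6/32.6 = 2.75 V, R_Th = R_1‖R_2 = 4.64 kΩ.
Base-emitter loop: V_Th = I_B·R_Th + V_BE + (β+1)I_B·R_E, so I_B = (2.75 − 0.7) / (4.64 + 51×2.2) = 0.0175 mA.
I_C = β·I_B = 50×0.0175 = 0.877 mA, and I_E = (β+1)I_B = 0.894 mA.
V_CE = V_CC − I_C·R_C − I_E·R_E = 16 − 0.877×10 − 0.894×2.2 = 5.27 V.
V_CE = 5.27 V > 0.2 V confirms active-region operation.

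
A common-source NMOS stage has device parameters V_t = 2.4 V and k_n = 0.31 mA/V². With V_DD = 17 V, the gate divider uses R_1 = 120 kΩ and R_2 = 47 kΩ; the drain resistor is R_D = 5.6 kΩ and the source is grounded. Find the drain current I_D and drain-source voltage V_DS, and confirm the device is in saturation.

I_D ≈ 0.88 mA, V_DS ≈ 12 V

V_G = V_DD·R_2/(R_1+R_2) = 17×47/167 = 4.78 V. With the source grounded, V_GS = V_G = 4.78 V.
Assume saturation: I_D = (k_n/2)(V_GS − V_t)² = (0.31/2)×(4.78 − 2.4)² = 0.155×2.38² = 0.881 mA.
V_DS = V_DD − I_D·R_D = 17 − 0.881×5.6 = 12.1 V.
Saturation requires V_DS ≥ V_GS − V_t = 2.38 V; 12.1 ≥ 2.38 ✓.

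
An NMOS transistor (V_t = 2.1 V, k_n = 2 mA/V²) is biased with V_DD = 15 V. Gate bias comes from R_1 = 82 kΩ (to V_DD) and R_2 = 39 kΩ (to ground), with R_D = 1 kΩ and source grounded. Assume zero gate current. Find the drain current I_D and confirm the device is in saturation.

I_D ≈ 7.5 mA

V_G = V_DD·R_2/(R_1+R_2) = 15×39/121 = 4.83 V. With the source grounded, V_GS = V_G = 4.83 V.
Assume saturation: I_D = (k_n/2)(V_GS − V_t)² = (2/2)×(4.83 − 2.1)² = 1×2.73² = 7.48 mA.
V_DS = V_DD − I_D·R_D = 15 − 7.48×1 = 7.52 V.
Saturation requires V_DS ≥ V_GS − V_t = 2.73 V; 7.52 ≥ 2.73 ✓.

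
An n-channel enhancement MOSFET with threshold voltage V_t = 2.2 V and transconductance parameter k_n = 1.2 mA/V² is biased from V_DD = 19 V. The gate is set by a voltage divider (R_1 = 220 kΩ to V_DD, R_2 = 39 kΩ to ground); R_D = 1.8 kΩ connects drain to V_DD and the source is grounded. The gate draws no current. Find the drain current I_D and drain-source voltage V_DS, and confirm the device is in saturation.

V_G = V_DD·R_2/(R_1+R_2) = 19×39/259 = 2.86 V. With the source grounded, V_GS = V_G = 2.86 V.
Assume saturation: I_D = (k_n/2)(V_GS − V_t)² = (1.2/2)×(2.86 − 2.2)² = 0.6×0.661² = 0.262 mA.
V_DS = V_DD − I_D·R_D = 19 − 0.262×1.8 = 18.5 V.
Saturation requires V_DS ≥ V_GS − V_t = 0.661 V; 18.5 ≥ 0.661 ✓.

I_D ≈ 0.26 mA, V_DS ≈ 19 V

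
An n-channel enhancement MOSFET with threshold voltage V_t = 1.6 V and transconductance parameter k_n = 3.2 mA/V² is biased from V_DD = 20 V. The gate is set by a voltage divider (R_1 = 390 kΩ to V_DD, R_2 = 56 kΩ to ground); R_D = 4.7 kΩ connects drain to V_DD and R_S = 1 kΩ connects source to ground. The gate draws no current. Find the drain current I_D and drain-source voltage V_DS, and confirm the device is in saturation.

V_G = V_DD·R_2/(R_1+R_2) = 20×56/446 = 2.51 V.
Assume saturation: I_D = (k_n/2)(V_GS − V_t)² with V_GS = V_G − I_D·R_S = 2.51 − 1·I_D.
Substituting gives 1.6·I_D² − 3.92·I_D + 1.33 = 0, with roots I_D = 0.407 or 2.04 mA.
The root I_D = 2.04 mA gives V_GS = 0.471 V ≤ V_t, so take I_D = 0.407 mA.
Then V_GS = 2.1 V and V_DS = V_DD − I_D(R_D+R_S) = 20 − 0.407×5.7 = 17.7 V.
Saturation requires V_DS ≥ V_GS − V_t = 0.504 V; 17.7 ≥ 0.504 ✓.

I_D ≈ 0.41 mA, V_DS ≈ 18 V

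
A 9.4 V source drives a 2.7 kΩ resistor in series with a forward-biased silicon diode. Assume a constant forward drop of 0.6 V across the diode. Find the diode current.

I ≈ 3.3 mA

KVL around the loop: 9.4 = V_D + I·R = 0.6 + I × 2.7 kΩ.
So I = (9.4 − 0.6) / 2.7 kΩ = 8.8 / 2.7 = 3.26 mA.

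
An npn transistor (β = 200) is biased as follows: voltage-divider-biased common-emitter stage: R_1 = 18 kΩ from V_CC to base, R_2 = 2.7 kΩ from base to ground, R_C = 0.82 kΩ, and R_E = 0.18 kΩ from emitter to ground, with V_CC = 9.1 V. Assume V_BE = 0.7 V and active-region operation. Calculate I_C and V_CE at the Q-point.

Thevenize the base divider: V_Th = V_CC·R_2/(R_1+R_2) = 9.1×2.7/20.7 = 1.19 V, R_Th = R_1‖R_2 = 2.35 kΩ.
Base-emitter loop: V_Th = I_B·R_Th + V_BE + (β+1)I_B·R_E, so I_B = (1.19 − 0.7) / (2.35 + 201×0.18) = 0.0126 mA.
I_C = β·I_B = 200×0.0126 = 2.53 mA, and I_E = (β+1)I_B = 2.54 mA.
V_CE = V_CC − I_C·R_C − I_E·R_E = 9.1 − 2.53×0.82 − 2.54×0.18 = 6.57 V.
V_CE = 6.57 V > 0.2 V confirms active-region operation.

I_C ≈ 2.5 mA, V_CE ≈ 6.6 V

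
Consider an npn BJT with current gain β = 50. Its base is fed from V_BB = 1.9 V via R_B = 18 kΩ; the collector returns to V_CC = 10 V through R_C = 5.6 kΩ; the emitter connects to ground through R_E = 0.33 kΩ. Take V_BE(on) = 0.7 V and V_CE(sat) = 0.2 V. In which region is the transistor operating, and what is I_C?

Assume active: I_B = (1.9 − 0.7)/(18 + 51×0.33) = 0.0345 mA, I_C = β·I_B = 1.72 mA.
Then V_CE = 10 − 1.72×5.6 − 1.76×0.33 = -0.227 V < 0.2 V — the active assumption fails.
Re-solve with V_CE = 0.2 V. KCL at the emitter: V_E/R_E = (V_BB−0.7−V_E)/R_B + (V_CC−0.2−V_E)/R_C, giving V_E = 0.557 V.
I_C = (V_CC − 0.2 − V_E)/R_C = (9.8 − 0.557)/5.6 = 1.65 mA.
Check: I_B = (1.2 − 0.557)/18 = 0.0357 mA, and β·I_B = 1.79 mA > I_C, confirming saturation.

saturation; I_C ≈ 1.7 mA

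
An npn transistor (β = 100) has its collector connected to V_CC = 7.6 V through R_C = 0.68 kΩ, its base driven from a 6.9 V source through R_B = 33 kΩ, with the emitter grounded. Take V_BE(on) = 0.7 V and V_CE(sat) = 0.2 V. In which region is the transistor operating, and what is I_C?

saturation; I_C ≈ 11 mA

Assume active: I_B = (6.9 − 0.7)/33 = 0.188 mA, giving I_C = β·I_B = 18.8 mA.
But then V_CE = 7.6 − 18.8×0.68 = -5.18 V < V_CE(sat) = 0.2 V — impossible in the active region.
So the transistor is saturated. With V_CE = 0.2 V, I_C = (V_CC − 0.2)/R_C = 7.4/0.68 = 10.9 mA.
Check: β·I_B = 18.8 mA > I_C = 10.9 mA, confirming saturation.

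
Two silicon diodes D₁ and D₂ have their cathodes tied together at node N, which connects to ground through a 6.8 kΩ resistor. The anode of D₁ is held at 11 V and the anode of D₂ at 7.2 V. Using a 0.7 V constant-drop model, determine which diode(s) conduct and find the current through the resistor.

Only D₁ conducts; I_R ≈ 1.5 mA

Assume both conduct. Then node N would need to be at both 11−0.7 = 10.3 V and 7.2−0.7 = 6.5 V, which is impossible.
Assume only D₁ conducts: V_N = 11 − 0.7 = 10.3 V, so I_R = 10.3/6.8 = 1.51 mA.
Check D₂: its anode-to-cathode voltage is 7.2 − 10.3 = -3.1 V < 0.7 V, so it is off. The assumption is consistent.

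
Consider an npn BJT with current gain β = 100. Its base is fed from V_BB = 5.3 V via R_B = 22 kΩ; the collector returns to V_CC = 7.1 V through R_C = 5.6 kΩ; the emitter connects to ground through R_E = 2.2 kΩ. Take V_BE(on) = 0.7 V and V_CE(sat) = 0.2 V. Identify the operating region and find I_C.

saturation; I_C ≈ 0.85 mA

Assume active: I_B = (5.3 − 0.7)/(22 + 101×2.2) = 0.0188 mA, I_C = β·I_B = 1.88 mA.
Then V_CE = 7.1 − 1.88×5.6 − 1.9×2.2 = -7.63 V < 0.2 V — the active assumption fails.
Re-solve with V_CE = 0.2 V. KCL at the emitter: V_E/R_E = (V_BB−0.7−V_E)/R_B + (V_CC−0.2−V_E)/R_C, giving V_E = 2.12 V.
I_C = (V_CC − 0.2 − V_E)/R_C = (6.9 − 2.12)/5.6 = 0.853 mA.
Check: I_B = (4.6 − 2.12)/22 = 0.113 mA, and β·I_B = 11.3 mA > I_C, confirming saturation.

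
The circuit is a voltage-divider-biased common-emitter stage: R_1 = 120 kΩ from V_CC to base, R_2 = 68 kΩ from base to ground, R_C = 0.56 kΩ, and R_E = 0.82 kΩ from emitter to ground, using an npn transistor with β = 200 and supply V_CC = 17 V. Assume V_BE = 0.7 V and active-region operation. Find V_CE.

Thevenize the base divider: V_Th = V_CC·R_2/(R_1+R_2) = 17×68/188 = 6.15 V, R_Th = R_1‖R_2 = 43.4 kΩ.
Base-emitter loop: V_Th = I_B·R_Th + V_BE + (β+1)I_B·R_E, so I_B = (6.15 − 0.7) / (43.4 + 201×0.82) = 0.0262 mA.
I_C = β·I_B = 200×0.0262 = 5.23 mA, and I_E = (β+1)I_B = 5.26 mA.
V_CE = V_CC − I_C·R_C − I_E·R_E = 17 − 5.23×0.56 − 5.26×0.82 = 9.76 V.
V_CE = 9.76 V > 0.2 V confirms active-region operation.

V_CE ≈ 9.8 V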